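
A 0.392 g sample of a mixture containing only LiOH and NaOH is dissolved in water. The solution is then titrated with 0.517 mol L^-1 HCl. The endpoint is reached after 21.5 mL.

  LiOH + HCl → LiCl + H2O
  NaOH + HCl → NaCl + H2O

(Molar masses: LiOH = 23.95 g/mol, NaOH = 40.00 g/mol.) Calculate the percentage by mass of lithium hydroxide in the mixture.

n(HCl) = 0.0215 × 0.517 = 0.0111 mol
Let x = n(LiOH), y = n(NaOH).
Titrant: 1x + 1y = 0.0111;  mass: 23.95x + 40.00y = 0.392
Solving, x = 3.28 × 10^-3 mol, y = 7.84 × 10^-3 mol
mass of LiOH = 3.28 × 10^-3 × 23.95 = 0.0785 g
% LiOH = 0.0785 / 0.392 × 100 = 20.0 %

20.0 %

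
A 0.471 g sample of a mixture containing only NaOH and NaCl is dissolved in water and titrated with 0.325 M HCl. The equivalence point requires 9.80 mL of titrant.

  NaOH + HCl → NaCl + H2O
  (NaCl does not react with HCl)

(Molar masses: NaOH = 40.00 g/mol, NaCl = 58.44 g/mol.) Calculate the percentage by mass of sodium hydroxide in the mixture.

n(HCl) = 0.00980 × 0.325 = 3.19 × 10^-3 mol
Let x = n(NaOH), y = n(NaCl).
Titrant: 1x = 3.19 × 10^-3;  mass: 40.00x + 58.44y = 0.471
Solving, x = 3.19 × 10^-3 mol, y = 5.88 × 10^-3 mol
mass of NaOH = 3.19 × 10^-3 × 40.00 = 0.127 g
% NaOH = 0.127 / 0.471 × 100 = 27.0 %

27.0 %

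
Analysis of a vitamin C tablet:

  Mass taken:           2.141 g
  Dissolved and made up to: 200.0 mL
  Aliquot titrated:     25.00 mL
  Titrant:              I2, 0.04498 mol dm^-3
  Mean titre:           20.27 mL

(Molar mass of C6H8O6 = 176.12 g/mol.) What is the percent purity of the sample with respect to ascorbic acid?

C6H8O6 + I2 → C6H6O6 + 2 HI
n(I2) per titration = 0.02027 × 0.04498 = 9.117 × 10^-4 mol
n(C6H8O6) in each aliquot = 9.117 × 10^-4 mol (1:1 ratio)
n(C6H8O6) in the whole flask = 9.117 × 10^-4 × 200.0/25.00 = 7.294 × 10^-3 mol
mass of C6H8O6 = 7.294 × 10^-3 × 176.12 = 1.285 g
% C6H8O6 = 1.285 / 2.141 × 100 = 60.00 %

60.00 %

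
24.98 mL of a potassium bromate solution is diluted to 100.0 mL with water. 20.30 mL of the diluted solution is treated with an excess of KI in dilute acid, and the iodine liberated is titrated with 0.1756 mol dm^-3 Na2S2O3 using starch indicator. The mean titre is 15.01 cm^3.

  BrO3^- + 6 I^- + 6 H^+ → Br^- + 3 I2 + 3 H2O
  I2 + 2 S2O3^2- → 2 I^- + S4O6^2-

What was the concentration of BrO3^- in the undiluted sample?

0.08663 mol/L

n(S2O3^2-) = 0.01501 × 0.1756 = 2.636 × 10^-3 mol
n(I2) = n(S2O3^2-)/2 = 1.318 × 10^-3 mol
From the 1:3 ratio, n(BrO3^-) in the aliquot = 1/3 × 1.318 × 10^-3 = 4.393 × 10^-4 mol
[BrO3^-]_dilute = 4.393 × 10^-4 / 0.02030 = 0.02164 mol/L
[BrO3^-]_original = 0.02164 × 100.0/24.98 = 0.08663 mol/L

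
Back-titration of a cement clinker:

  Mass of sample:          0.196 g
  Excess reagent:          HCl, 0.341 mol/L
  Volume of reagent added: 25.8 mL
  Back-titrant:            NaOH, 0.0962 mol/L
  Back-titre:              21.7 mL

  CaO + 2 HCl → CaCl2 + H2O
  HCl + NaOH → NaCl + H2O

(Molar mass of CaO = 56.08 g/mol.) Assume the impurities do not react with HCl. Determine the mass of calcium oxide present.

0.188 g

n(HCl) added = 0.0258 × 0.341 = 8.80 × 10^-3 mol
n(NaOH) used in back-titration = 0.0217 × 0.0962 = 2.09 × 10^-3 mol
n(HCl) left over = 2.09 × 10^-3 mol (1:1 ratio)
n(HCl) consumed by analyte = 8.80 × 10^-3 − 2.09 × 10^-3 = 6.71 × 10^-3 mol
From the 1:2 ratio, n(CaO) = 1/2 × 6.71 × 10^-3 = 3.36 × 10^-3 mol
mass of CaO = 3.36 × 10^-3 × 56.08 = 0.188 g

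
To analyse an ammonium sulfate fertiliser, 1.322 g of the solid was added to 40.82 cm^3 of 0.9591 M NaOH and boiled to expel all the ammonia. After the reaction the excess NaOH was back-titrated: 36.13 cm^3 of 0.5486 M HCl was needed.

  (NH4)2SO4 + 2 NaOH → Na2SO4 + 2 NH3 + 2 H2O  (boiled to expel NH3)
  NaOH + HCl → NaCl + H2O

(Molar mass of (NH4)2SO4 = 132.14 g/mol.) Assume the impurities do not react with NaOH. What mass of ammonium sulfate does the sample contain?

1.277 g

n(NaOH) added = 0.04082 × 0.9591 = 0.03915 mol
n(HCl) used in back-titration = 0.03613 × 0.5486 = 0.01982 mol
n(NaOH) left over = 0.01982 mol (1:1 ratio)
n(NaOH) consumed by analyte = 0.03915 − 0.01982 = 0.01933 mol
From the 1:2 ratio, n((NH4)2SO4) = 1/2 × 0.01933 = 9.665 × 10^-3 mol
mass of (NH4)2SO4 = 9.665 × 10^-3 × 132.14 = 1.277 g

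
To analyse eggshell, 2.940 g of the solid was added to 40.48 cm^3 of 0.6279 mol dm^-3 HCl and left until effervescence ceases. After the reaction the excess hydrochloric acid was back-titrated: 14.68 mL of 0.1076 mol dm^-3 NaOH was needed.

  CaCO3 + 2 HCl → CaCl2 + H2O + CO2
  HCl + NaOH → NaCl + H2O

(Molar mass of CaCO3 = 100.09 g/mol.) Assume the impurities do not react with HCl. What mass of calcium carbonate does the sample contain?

1.193 g

n(HCl) added = 0.04048 × 0.6279 = 0.02542 mol
n(NaOH) used in back-titration = 0.01468 × 0.1076 = 1.580 × 10^-3 mol
n(HCl) left over = 1.580 × 10^-3 mol (1:1 ratio)
n(HCl) consumed by analyte = 0.02542 − 1.580 × 10^-3 = 0.02384 mol
From the 1:2 ratio, n(CaCO3) = 1/2 × 0.02384 = 0.01192 mol
mass of CaCO3 = 0.01192 × 100.09 = 1.193 g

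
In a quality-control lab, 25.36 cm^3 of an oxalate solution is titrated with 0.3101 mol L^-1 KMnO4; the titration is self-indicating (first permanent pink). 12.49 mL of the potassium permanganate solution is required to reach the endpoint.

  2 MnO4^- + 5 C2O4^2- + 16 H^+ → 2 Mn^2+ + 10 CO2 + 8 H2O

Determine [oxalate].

n(KMnO4) = 0.01249 L × 0.3101 mol/L = 3.873 × 10^-3 mol
From the 5:2 mole ratio, n(C2O4^2-) = 5/2 × 3.873 × 10^-3 = 9.683 × 10^-3 mol
[C2O4^2-] = 9.683 × 10^-3 mol / 0.02536 L = 0.3818 mol/L

0.3818 mol/L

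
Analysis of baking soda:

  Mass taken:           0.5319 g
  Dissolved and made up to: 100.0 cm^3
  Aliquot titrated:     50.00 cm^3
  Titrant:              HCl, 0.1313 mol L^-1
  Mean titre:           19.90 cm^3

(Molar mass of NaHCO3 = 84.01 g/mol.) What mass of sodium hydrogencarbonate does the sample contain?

0.4390 g

NaHCO3 + HCl → NaCl + H2O + CO2
n(HCl) per titration = 0.01990 × 0.1313 = 2.613 × 10^-3 mol
n(NaHCO3) in each aliquot = 2.613 × 10^-3 mol (1:1 ratio)
n(NaHCO3) in the whole flask = 2.613 × 10^-3 × 100.0/50.00 = 5.226 × 10^-3 mol
mass of NaHCO3 = 5.226 × 10^-3 × 84.01 = 0.4390 g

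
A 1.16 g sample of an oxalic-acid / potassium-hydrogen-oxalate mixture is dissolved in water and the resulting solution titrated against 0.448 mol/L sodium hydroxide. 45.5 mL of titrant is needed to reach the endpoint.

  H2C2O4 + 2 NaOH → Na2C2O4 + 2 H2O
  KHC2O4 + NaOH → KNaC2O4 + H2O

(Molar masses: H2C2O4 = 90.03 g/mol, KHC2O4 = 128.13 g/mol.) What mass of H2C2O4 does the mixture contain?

n(NaOH) = 0.0455 × 0.448 = 0.0204 mol
Let x = n(H2C2O4), y = n(KHC2O4).
Titrant: 2x + 1y = 0.0204;  mass: 90.03x + 128.13y = 1.16
Solving, x = 8.73 × 10^-3 mol, y = 2.92 × 10^-3 mol
mass of H2C2O4 = 8.73 × 10^-3 × 90.03 = 0.786 g

0.786 g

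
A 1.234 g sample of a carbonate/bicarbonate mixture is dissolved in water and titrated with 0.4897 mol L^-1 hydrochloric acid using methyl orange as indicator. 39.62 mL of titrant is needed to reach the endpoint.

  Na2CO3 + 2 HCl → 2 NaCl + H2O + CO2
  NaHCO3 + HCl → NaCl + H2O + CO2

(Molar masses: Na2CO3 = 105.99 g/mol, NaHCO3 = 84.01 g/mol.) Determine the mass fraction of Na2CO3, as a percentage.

n(HCl) = 0.03962 × 0.4897 = 0.01940 mol
Let x = n(Na2CO3), y = n(NaHCO3).
Titrant: 2x + 1y = 0.01940;  mass: 105.99x + 84.01y = 1.234
Solving, x = 6.383 × 10^-3 mol, y = 6.635 × 10^-3 mol
mass of Na2CO3 = 6.383 × 10^-3 × 105.99 = 0.6766 g
% Na2CO3 = 0.6766 / 1.234 × 100 = 54.83 %

54.83 %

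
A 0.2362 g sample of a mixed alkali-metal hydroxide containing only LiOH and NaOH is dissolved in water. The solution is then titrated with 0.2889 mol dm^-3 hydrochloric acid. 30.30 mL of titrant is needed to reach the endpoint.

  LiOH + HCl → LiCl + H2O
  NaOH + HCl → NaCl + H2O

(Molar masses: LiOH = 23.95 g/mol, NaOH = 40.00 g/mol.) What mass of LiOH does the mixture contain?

n(HCl) = 0.03030 × 0.2889 = 8.754 × 10^-3 mol
Let x = n(LiOH), y = n(NaOH).
Titrant: 1x + 1y = 8.754 × 10^-3;  mass: 23.95x + 40.00y = 0.2362
Solving, x = 7.099 × 10^-3 mol, y = 1.654 × 10^-3 mol
mass of LiOH = 7.099 × 10^-3 × 23.95 = 0.1700 g

0.1700 g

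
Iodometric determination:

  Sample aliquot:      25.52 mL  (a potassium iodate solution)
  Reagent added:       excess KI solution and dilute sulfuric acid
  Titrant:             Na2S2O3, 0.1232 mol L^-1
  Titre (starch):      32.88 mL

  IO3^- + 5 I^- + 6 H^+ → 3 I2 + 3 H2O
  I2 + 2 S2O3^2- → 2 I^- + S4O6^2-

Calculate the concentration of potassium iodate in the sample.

0.02646 mol/L

n(S2O3^2-) = 0.03288 × 0.1232 = 4.051 × 10^-3 mol
n(I2) = n(S2O3^2-)/2 = 2.025 × 10^-3 mol
From the 1:3 ratio, n(IO3^-) in the aliquot = 1/3 × 2.025 × 10^-3 = 6.751 × 10^-4 mol
[IO3^-] = 6.751 × 10^-4 / 0.02552 = 0.02646 mol/L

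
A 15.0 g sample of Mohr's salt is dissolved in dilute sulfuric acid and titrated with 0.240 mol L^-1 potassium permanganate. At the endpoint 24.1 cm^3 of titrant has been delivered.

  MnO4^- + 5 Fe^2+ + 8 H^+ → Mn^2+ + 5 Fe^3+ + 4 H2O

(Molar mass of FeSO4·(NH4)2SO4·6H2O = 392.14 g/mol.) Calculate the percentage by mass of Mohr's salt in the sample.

n(KMnO4) = 0.0241 L × 0.240 mol/L = 5.78 × 10^-3 mol
From the 5:1 ratio, n(FeSO4·(NH4)2SO4·6H2O) = 5/1 × 5.78 × 10^-3 = 0.0289 mol
mass of FeSO4·(NH4)2SO4·6H2O = 0.0289 × 392.14 g/mol = 11.3 g
% FeSO4·(NH4)2SO4·6H2O = 11.3 / 15.0 × 100 = 75.6 %

75.6 %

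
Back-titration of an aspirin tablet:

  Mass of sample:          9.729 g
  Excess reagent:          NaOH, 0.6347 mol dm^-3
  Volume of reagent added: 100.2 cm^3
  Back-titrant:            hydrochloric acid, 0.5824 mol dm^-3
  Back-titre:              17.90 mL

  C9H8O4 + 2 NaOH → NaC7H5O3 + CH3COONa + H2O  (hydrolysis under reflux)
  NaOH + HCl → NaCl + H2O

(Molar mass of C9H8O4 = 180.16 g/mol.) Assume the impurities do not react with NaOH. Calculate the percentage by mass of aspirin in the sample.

49.23 %

n(NaOH) added = 0.1002 × 0.6347 = 0.06360 mol
n(HCl) used in back-titration = 0.01790 × 0.5824 = 0.01042 mol
n(NaOH) left over = 0.01042 mol (1:1 ratio)
n(NaOH) consumed by analyte = 0.06360 − 0.01042 = 0.05317 mol
From the 1:2 ratio, n(C9H8O4) = 1/2 × 0.05317 = 0.02659 mol
mass of C9H8O4 = 0.02659 × 180.16 = 4.790 g
% C9H8O4 = 4.790 / 9.729 × 100 = 49.23 %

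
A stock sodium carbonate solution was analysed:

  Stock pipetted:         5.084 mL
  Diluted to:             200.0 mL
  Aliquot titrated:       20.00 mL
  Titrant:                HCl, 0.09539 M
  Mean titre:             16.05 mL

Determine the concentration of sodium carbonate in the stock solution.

Na2CO3 + 2 HCl → 2 NaCl + H2O + CO2
n(HCl) = 0.01605 × 0.09539 = 1.531 × 10^-3 mol
From the 1:2 ratio, n(Na2CO3) in the aliquot = 1/2 × 1.531 × 10^-3 = 7.655 × 10^-4 mol
[Na2CO3]_dilute = 7.655 × 10^-4 / 0.02000 = 0.03828 mol/L
Dilution factor = 200.0 / 5.084 = 39.34
[Na2CO3]_stock = 0.03828 × 39.34 = 1.506 mol/L

1.506 M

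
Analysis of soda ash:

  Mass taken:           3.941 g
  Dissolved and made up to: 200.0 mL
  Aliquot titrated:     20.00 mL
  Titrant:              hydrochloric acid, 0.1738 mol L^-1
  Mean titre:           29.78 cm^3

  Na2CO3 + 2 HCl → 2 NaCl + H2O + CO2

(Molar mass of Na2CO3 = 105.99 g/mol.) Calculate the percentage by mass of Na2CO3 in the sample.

n(HCl) per titration = 0.02978 × 0.1738 = 5.176 × 10^-3 mol
From the 1:2 ratio, n(Na2CO3) in each aliquot = 1/2 × 5.176 × 10^-3 = 2.588 × 10^-3 mol
n(Na2CO3) in the whole flask = 2.588 × 10^-3 × 200.0/20.00 = 0.02588 mol
mass of Na2CO3 = 0.02588 × 105.99 = 2.743 g
% Na2CO3 = 2.743 / 3.941 × 100 = 69.60 %

69.60 %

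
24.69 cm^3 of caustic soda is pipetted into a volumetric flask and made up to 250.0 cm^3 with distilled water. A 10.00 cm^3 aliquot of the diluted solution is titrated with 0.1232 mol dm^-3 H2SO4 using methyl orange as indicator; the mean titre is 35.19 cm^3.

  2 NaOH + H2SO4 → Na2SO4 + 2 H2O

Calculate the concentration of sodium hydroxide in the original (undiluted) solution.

8.780 mol/L

n(H2SO4) = 0.03519 × 0.1232 = 4.335 × 10^-3 mol
From the 2:1 ratio, n(NaOH) in the aliquot = 2/1 × 4.335 × 10^-3 = 8.671 × 10^-3 mol
[NaOH]_dilute = 8.671 × 10^-3 / 0.01000 = 0.8671 mol/L
Dilution factor = 250.0 / 24.69 = 10.13
[NaOH]_stock = 0.8671 × 10.13 = 8.780 mol/L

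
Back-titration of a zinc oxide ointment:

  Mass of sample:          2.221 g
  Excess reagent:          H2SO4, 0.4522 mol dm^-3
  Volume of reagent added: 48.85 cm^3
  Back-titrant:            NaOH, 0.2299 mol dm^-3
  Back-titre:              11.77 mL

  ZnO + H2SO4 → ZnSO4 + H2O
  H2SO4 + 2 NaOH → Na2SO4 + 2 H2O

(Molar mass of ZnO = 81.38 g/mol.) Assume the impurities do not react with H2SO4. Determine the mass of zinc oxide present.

n(H2SO4) added = 0.04885 × 0.4522 = 0.02209 mol
n(NaOH) used in back-titration = 0.01177 × 0.2299 = 2.706 × 10^-3 mol
From the 1:2 ratio, n(H2SO4) left over = 1/2 × 2.706 × 10^-3 = 1.353 × 10^-3 mol
n(H2SO4) consumed by analyte = 0.02209 − 1.353 × 10^-3 = 0.02074 mol
n(ZnO) = 0.02074 mol (1:1 ratio)
mass of ZnO = 0.02074 × 81.38 = 1.688 g

1.688 g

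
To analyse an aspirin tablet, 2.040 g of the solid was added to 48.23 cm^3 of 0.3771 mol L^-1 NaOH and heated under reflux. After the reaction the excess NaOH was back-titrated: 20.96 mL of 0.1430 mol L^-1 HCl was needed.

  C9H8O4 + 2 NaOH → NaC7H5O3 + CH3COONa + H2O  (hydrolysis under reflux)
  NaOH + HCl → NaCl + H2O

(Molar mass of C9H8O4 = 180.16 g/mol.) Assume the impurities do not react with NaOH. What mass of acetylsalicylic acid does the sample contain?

1.368 g

n(NaOH) added = 0.04823 × 0.3771 = 0.01819 mol
n(HCl) used in back-titration = 0.02096 × 0.1430 = 2.997 × 10^-3 mol
n(NaOH) left over = 2.997 × 10^-3 mol (1:1 ratio)
n(NaOH) consumed by analyte = 0.01819 − 2.997 × 10^-3 = 0.01519 mol
From the 1:2 ratio, n(C9H8O4) = 1/2 × 0.01519 = 7.595 × 10^-3 mol
mass of C9H8O4 = 7.595 × 10^-3 × 180.16 = 1.368 g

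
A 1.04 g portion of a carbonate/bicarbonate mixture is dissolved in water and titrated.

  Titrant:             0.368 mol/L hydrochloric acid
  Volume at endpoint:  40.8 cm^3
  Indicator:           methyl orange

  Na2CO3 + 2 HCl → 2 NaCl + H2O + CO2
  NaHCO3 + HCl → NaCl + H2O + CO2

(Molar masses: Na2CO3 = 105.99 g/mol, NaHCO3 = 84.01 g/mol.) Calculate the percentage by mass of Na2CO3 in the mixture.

36.4 %

n(HCl) = 0.0408 × 0.368 = 0.0150 mol
Let x = n(Na2CO3), y = n(NaHCO3).
Titrant: 2x + 1y = 0.0150;  mass: 105.99x + 84.01y = 1.04
Solving, x = 3.57 × 10^-3 mol, y = 7.88 × 10^-3 mol
mass of Na2CO3 = 3.57 × 10^-3 × 105.99 = 0.378 g
% Na2CO3 = 0.378 / 1.04 × 100 = 36.4 %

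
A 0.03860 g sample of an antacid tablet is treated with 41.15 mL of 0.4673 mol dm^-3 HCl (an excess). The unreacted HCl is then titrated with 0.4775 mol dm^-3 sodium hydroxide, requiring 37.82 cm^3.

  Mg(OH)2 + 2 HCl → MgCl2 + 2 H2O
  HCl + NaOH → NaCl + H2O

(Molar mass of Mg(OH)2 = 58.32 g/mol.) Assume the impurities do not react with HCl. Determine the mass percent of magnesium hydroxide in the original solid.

88.41 %

n(HCl) added = 0.04115 × 0.4673 = 0.01923 mol
n(NaOH) used in back-titration = 0.03782 × 0.4775 = 0.01806 mol
n(HCl) left over = 0.01806 mol (1:1 ratio)
n(HCl) consumed by analyte = 0.01923 − 0.01806 = 1.170 × 10^-3 mol
From the 1:2 ratio, n(Mg(OH)2) = 1/2 × 1.170 × 10^-3 = 5.852 × 10^-4 mol
mass of Mg(OH)2 = 5.852 × 10^-4 × 58.32 = 0.03413 g
% Mg(OH)2 = 0.03413 / 0.03860 × 100 = 88.41 %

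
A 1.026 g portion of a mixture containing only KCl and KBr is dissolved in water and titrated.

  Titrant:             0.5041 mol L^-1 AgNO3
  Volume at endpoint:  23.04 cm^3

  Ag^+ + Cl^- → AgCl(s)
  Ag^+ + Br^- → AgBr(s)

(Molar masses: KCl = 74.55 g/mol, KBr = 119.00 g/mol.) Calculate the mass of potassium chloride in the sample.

n(AgNO3) = 0.02304 × 0.5041 = 0.01161 mol
Let x = n(KCl), y = n(KBr).
Titrant: 1x + 1y = 0.01161;  mass: 74.55x + 119.00y = 1.026
Solving, x = 8.012 × 10^-3 mol, y = 3.603 × 10^-3 mol
mass of KCl = 8.012 × 10^-3 × 74.55 = 0.5973 g

0.5973 g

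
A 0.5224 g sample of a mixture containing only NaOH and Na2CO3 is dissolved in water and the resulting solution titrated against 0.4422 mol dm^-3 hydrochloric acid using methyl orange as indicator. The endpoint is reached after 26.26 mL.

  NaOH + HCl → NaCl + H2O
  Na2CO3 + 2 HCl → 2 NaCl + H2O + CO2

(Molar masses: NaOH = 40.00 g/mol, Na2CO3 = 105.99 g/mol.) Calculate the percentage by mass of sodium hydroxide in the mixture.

54.79 %

n(HCl) = 0.02626 × 0.4422 = 0.01161 mol
Let x = n(NaOH), y = n(Na2CO3).
Titrant: 1x + 2y = 0.01161;  mass: 40.00x + 105.99y = 0.5224
Solving, x = 7.156 × 10^-3 mol, y = 2.228 × 10^-3 mol
mass of NaOH = 7.156 × 10^-3 × 40.00 = 0.2862 g
% NaOH = 0.2862 / 0.5224 × 100 = 54.79 %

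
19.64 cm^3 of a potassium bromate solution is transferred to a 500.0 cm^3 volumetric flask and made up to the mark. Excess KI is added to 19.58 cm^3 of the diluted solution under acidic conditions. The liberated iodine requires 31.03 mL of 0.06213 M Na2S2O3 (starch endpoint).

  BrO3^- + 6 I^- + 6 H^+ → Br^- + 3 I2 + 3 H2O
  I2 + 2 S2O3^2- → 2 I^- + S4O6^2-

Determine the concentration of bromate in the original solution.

0.4178 M

n(S2O3^2-) = 0.03103 × 0.06213 = 1.928 × 10^-3 mol
n(I2) = n(S2O3^2-)/2 = 9.639 × 10^-4 mol
From the 1:3 ratio, n(BrO3^-) in the aliquot = 1/3 × 9.639 × 10^-4 = 3.213 × 10^-4 mol
[BrO3^-]_dilute = 3.213 × 10^-4 / 0.01958 = 0.01641 mol/L
[BrO3^-]_original = 0.01641 × 500.0/19.64 = 0.4178 mol/L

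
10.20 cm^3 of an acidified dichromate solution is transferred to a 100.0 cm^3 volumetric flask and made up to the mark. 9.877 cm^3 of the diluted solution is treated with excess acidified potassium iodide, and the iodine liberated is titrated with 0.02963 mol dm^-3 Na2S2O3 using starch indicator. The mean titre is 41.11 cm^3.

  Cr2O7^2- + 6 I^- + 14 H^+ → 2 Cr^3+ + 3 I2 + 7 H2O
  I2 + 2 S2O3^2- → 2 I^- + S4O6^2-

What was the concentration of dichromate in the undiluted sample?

n(S2O3^2-) = 0.04111 × 0.02963 = 1.218 × 10^-3 mol
n(I2) = n(S2O3^2-)/2 = 6.090 × 10^-4 mol
From the 1:3 ratio, n(Cr2O7^2-) in the aliquot = 1/3 × 6.090 × 10^-4 = 2.030 × 10^-4 mol
[Cr2O7^2-]_dilute = 2.030 × 10^-4 / 0.009877 = 0.02055 mol/L
[Cr2O7^2-]_original = 0.02055 × 100.0/10.20 = 0.2015 mol/L

0.2015 mol/L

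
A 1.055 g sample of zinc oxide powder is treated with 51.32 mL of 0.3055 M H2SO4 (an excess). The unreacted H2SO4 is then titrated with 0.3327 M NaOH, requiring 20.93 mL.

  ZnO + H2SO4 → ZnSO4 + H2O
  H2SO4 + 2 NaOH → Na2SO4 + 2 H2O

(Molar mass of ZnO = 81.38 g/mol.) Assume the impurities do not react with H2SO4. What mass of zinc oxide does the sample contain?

n(H2SO4) added = 0.05132 × 0.3055 = 0.01568 mol
n(NaOH) used in back-titration = 0.02093 × 0.3327 = 6.963 × 10^-3 mol
From the 1:2 ratio, n(H2SO4) left over = 1/2 × 6.963 × 10^-3 = 3.482 × 10^-3 mol
n(H2SO4) consumed by analyte = 0.01568 − 3.482 × 10^-3 = 0.01220 mol
n(ZnO) = 0.01220 mol (1:1 ratio)
mass of ZnO = 0.01220 × 81.38 = 0.9926 g

0.9926 g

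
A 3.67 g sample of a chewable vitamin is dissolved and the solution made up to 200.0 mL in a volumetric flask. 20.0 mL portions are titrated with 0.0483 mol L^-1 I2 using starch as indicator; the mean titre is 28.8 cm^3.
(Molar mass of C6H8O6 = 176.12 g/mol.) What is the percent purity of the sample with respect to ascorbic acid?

C6H8O6 + I2 → C6H6O6 + 2 HI
n(I2) per titration = 0.0288 × 0.0483 = 1.39 × 10^-3 mol
n(C6H8O6) in each aliquot = 1.39 × 10^-3 mol (1:1 ratio)
n(C6H8O6) in the whole flask = 1.39 × 10^-3 × 200.0/20.0 = 0.0139 mol
mass of C6H8O6 = 0.0139 × 176.12 = 2.45 g
% C6H8O6 = 2.45 / 3.67 × 100 = 66.8 %

66.8 %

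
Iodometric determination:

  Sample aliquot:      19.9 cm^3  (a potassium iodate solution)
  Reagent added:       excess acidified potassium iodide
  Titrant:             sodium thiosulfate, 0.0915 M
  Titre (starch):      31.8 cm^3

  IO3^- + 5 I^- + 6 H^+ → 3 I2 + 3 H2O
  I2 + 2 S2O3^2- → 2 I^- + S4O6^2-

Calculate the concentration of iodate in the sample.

0.0244 M

n(S2O3^2-) = 0.0318 × 0.0915 = 2.91 × 10^-3 mol
n(I2) = n(S2O3^2-)/2 = 1.45 × 10^-3 mol
From the 1:3 ratio, n(IO3^-) in the aliquot = 1/3 × 1.45 × 10^-3 = 4.85 × 10^-4 mol
[IO3^-] = 4.85 × 10^-4 / 0.0199 = 0.0244 mol/L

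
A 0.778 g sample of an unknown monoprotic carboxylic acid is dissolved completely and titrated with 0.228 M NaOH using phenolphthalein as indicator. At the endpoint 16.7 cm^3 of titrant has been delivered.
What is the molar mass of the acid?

204 g/mol

n(NaOH) = 0.0167 L × 0.228 mol/L = 3.81 × 10^-3 mol
n(HA) = 3.81 × 10^-3 mol (1:1 ratio)
M = m / n = 0.778 g / 3.81 × 10^-3 mol = 204 g/mol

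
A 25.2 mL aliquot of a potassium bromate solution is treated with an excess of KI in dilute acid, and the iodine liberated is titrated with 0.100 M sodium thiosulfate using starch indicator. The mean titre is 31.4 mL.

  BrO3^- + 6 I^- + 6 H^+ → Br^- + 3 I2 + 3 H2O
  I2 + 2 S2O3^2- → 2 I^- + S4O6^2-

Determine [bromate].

n(S2O3^2-) = 0.0314 × 0.100 = 3.14 × 10^-3 mol
n(I2) = n(S2O3^2-)/2 = 1.57 × 10^-3 mol
From the 1:3 ratio, n(BrO3^-) in the aliquot = 1/3 × 1.57 × 10^-3 = 5.23 × 10^-4 mol
[BrO3^-] = 5.23 × 10^-4 / 0.0252 = 0.0208 mol/L

0.0208 M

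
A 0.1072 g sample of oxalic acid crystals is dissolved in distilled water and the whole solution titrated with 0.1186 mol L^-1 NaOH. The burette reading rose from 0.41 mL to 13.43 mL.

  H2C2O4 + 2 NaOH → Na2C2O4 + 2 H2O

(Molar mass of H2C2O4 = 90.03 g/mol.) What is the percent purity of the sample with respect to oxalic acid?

64.84 %

n(NaOH) = 0.01302 L × 0.1186 mol/L = 1.544 × 10^-3 mol
From the 1:2 ratio, n(H2C2O4) = 1/2 × 1.544 × 10^-3 = 7.721 × 10^-4 mol
mass of H2C2O4 = 7.721 × 10^-4 × 90.03 g/mol = 0.06951 g
% H2C2O4 = 0.06951 / 0.1072 × 100 = 64.84 %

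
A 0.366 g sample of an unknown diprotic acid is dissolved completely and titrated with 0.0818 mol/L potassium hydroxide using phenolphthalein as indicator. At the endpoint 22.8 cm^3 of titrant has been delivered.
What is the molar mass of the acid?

n(KOH) = 0.0228 L × 0.0818 mol/L = 1.87 × 10^-3 mol
From the 1:2 ratio, n(H2A) = 1/2 × 1.87 × 10^-3 = 9.33 × 10^-4 mol
M = m / n = 0.366 g / 9.33 × 10^-4 mol = 392 g/mol

392 g/mol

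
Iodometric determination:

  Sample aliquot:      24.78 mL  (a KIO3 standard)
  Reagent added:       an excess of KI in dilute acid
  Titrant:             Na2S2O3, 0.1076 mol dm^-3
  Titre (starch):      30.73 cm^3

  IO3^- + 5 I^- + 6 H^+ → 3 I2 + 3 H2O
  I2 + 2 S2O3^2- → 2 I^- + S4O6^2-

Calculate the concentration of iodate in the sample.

n(S2O3^2-) = 0.03073 × 0.1076 = 3.307 × 10^-3 mol
n(I2) = n(S2O3^2-)/2 = 1.653 × 10^-3 mol
From the 1:3 ratio, n(IO3^-) in the aliquot = 1/3 × 1.653 × 10^-3 = 5.511 × 10^-4 mol
[IO3^-] = 5.511 × 10^-4 / 0.02478 = 0.02224 mol/L

0.02224 mol/L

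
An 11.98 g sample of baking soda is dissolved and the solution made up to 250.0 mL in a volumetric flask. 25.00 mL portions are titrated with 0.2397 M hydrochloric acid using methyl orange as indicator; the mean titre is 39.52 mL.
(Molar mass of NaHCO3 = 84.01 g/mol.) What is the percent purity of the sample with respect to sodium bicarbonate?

66.43 %

NaHCO3 + HCl → NaCl + H2O + CO2
n(HCl) per titration = 0.03952 × 0.2397 = 9.473 × 10^-3 mol
n(NaHCO3) in each aliquot = 9.473 × 10^-3 mol (1:1 ratio)
n(NaHCO3) in the whole flask = 9.473 × 10^-3 × 250.0/25.00 = 0.09473 mol
mass of NaHCO3 = 0.09473 × 84.01 = 7.958 g
% NaHCO3 = 7.958 / 11.98 × 100 = 66.43 %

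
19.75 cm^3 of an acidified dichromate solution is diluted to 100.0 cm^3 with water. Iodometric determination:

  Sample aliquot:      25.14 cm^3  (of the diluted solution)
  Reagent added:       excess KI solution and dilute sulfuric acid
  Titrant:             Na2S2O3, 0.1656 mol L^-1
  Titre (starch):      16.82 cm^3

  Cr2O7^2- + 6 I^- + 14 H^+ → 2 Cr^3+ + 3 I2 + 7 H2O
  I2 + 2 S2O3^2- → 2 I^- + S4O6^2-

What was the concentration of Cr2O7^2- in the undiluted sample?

0.09350 mol/L

n(S2O3^2-) = 0.01682 × 0.1656 = 2.785 × 10^-3 mol
n(I2) = n(S2O3^2-)/2 = 1.393 × 10^-3 mol
From the 1:3 ratio, n(Cr2O7^2-) in the aliquot = 1/3 × 1.393 × 10^-3 = 4.642 × 10^-4 mol
[Cr2O7^2-]_dilute = 4.642 × 10^-4 / 0.02514 = 0.01847 mol/L
[Cr2O7^2-]_original = 0.01847 × 100.0/19.75 = 0.09350 mol/L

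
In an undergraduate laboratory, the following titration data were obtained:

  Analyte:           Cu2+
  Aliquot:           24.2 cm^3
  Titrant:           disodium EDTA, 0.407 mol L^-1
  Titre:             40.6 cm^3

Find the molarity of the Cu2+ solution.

Cu^2+ + EDTA^4- → [Cu(EDTA)]^2-
n(EDTA) = 0.0406 L × 0.407 mol/L = 0.0165 mol
n(Cu2+) = 0.0165 mol (1:1 mole ratio)
[Cu2+] = 0.0165 mol / 0.0242 L = 0.683 mol/L

0.683 mol/L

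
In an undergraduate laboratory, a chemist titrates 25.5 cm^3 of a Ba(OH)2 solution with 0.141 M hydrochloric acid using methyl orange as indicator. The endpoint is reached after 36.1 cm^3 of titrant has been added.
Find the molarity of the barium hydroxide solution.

Ba(OH)2 + 2 HCl → BaCl2 + 2 H2O
n(HCl) = 0.0361 L × 0.141 mol/L = 5.09 × 10^-3 mol
From the 1:2 mole ratio, n(Ba(OH)2) = 1/2 × 5.09 × 10^-3 = 2.55 × 10^-3 mol
[Ba(OH)2] = 2.55 × 10^-3 mol / 0.0255 L = 0.0998 mol/L

0.0998 M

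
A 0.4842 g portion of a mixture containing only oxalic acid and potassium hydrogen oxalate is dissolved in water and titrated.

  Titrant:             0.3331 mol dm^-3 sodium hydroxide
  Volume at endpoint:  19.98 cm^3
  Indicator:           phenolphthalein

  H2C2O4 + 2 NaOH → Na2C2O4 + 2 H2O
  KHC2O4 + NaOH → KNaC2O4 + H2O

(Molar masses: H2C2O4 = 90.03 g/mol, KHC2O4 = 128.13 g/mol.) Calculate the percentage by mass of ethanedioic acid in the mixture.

n(NaOH) = 0.01998 × 0.3331 = 6.655 × 10^-3 mol
Let x = n(H2C2O4), y = n(KHC2O4).
Titrant: 2x + 1y = 6.655 × 10^-3;  mass: 90.03x + 128.13y = 0.4842
Solving, x = 2.217 × 10^-3 mol, y = 2.221 × 10^-3 mol
mass of H2C2O4 = 2.217 × 10^-3 × 90.03 = 0.1996 g
% H2C2O4 = 0.1996 / 0.4842 × 100 = 41.22 %

41.22 %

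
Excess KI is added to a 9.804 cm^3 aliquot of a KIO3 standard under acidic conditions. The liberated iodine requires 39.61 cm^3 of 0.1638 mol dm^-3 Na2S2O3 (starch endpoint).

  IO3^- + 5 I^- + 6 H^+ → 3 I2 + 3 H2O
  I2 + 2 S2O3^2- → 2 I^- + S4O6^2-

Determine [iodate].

n(S2O3^2-) = 0.03961 × 0.1638 = 6.488 × 10^-3 mol
n(I2) = n(S2O3^2-)/2 = 3.244 × 10^-3 mol
From the 1:3 ratio, n(IO3^-) in the aliquot = 1/3 × 3.244 × 10^-3 = 1.081 × 10^-3 mol
[IO3^-] = 1.081 × 10^-3 / 0.009804 = 0.1103 mol/L

0.1103 mol/L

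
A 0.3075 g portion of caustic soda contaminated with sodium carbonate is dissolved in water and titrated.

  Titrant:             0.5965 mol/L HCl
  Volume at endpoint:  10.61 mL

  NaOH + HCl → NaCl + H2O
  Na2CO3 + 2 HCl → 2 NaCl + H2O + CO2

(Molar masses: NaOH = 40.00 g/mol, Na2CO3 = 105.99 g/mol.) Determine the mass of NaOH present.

0.08587 g

n(HCl) = 0.01061 × 0.5965 = 6.329 × 10^-3 mol
Let x = n(NaOH), y = n(Na2CO3).
Titrant: 1x + 2y = 6.329 × 10^-3;  mass: 40.00x + 105.99y = 0.3075
Solving, x = 2.147 × 10^-3 mol, y = 2.091 × 10^-3 mol
mass of NaOH = 2.147 × 10^-3 × 40.00 = 0.08587 g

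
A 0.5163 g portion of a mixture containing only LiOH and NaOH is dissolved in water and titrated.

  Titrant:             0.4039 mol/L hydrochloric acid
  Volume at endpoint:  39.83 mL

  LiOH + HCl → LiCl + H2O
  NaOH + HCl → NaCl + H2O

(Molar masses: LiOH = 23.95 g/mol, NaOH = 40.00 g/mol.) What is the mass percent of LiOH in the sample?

n(HCl) = 0.03983 × 0.4039 = 0.01609 mol
Let x = n(LiOH), y = n(NaOH).
Titrant: 1x + 1y = 0.01609;  mass: 23.95x + 40.00y = 0.5163
Solving, x = 7.925 × 10^-3 mol, y = 8.163 × 10^-3 mol
mass of LiOH = 7.925 × 10^-3 × 23.95 = 0.1898 g
% LiOH = 0.1898 / 0.5163 × 100 = 36.76 %

36.76 %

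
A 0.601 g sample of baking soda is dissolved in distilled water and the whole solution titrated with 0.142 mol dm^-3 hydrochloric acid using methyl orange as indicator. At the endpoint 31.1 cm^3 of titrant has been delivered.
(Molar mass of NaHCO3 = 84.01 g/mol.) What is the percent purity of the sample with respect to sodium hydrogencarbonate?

NaHCO3 + HCl → NaCl + H2O + CO2
n(HCl) = 0.0311 L × 0.142 mol/L = 4.42 × 10^-3 mol
n(NaHCO3) = 4.42 × 10^-3 mol (1:1 ratio)
mass of NaHCO3 = 4.42 × 10^-3 × 84.01 g/mol = 0.371 g
% NaHCO3 = 0.371 / 0.601 × 100 = 61.7 %

61.7 %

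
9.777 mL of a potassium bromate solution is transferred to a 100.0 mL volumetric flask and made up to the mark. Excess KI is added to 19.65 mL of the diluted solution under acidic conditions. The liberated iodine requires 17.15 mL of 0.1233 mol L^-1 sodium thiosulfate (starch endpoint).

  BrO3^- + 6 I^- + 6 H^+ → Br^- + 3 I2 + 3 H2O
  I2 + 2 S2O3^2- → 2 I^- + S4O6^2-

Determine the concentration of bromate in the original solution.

0.1834 mol/L

n(S2O3^2-) = 0.01715 × 0.1233 = 2.115 × 10^-3 mol
n(I2) = n(S2O3^2-)/2 = 1.057 × 10^-3 mol
From the 1:3 ratio, n(BrO3^-) in the aliquot = 1/3 × 1.057 × 10^-3 = 3.524 × 10^-4 mol
[BrO3^-]_dilute = 3.524 × 10^-4 / 0.01965 = 0.01794 mol/L
[BrO3^-]_original = 0.01794 × 100.0/9.777 = 0.1834 mol/L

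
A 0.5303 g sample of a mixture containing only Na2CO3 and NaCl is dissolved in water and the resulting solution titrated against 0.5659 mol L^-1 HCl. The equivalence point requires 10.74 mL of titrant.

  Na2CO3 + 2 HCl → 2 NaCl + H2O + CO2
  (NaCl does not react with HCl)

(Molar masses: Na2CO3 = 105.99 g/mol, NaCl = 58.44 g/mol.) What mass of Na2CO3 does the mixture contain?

n(HCl) = 0.01074 × 0.5659 = 6.078 × 10^-3 mol
Let x = n(Na2CO3), y = n(NaCl).
Titrant: 2x = 6.078 × 10^-3;  mass: 105.99x + 58.44y = 0.5303
Solving, x = 3.039 × 10^-3 mol, y = 3.563 × 10^-3 mol
mass of Na2CO3 = 3.039 × 10^-3 × 105.99 = 0.3221 g

0.3221 g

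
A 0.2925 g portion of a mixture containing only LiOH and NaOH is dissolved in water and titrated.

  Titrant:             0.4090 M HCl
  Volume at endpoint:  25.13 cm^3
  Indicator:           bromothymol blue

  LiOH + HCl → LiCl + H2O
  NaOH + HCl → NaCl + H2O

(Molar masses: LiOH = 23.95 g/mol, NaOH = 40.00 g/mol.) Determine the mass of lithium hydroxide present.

n(HCl) = 0.02513 × 0.4090 = 0.01028 mol
Let x = n(LiOH), y = n(NaOH).
Titrant: 1x + 1y = 0.01028;  mass: 23.95x + 40.00y = 0.2925
Solving, x = 7.391 × 10^-3 mol, y = 2.887 × 10^-3 mol
mass of LiOH = 7.391 × 10^-3 × 23.95 = 0.1770 g

0.1770 g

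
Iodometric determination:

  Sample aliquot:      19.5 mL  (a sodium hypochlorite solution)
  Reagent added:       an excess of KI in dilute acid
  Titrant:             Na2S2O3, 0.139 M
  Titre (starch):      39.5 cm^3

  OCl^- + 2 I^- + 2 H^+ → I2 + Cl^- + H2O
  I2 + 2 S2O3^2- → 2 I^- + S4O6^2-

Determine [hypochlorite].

0.141 M

n(S2O3^2-) = 0.0395 × 0.139 = 5.49 × 10^-3 mol
n(I2) = n(S2O3^2-)/2 = 2.75 × 10^-3 mol
n(OCl^-) in the aliquot = 2.75 × 10^-3 mol (1:1 ratio)
[OCl^-] = 2.75 × 10^-3 / 0.0195 = 0.141 mol/L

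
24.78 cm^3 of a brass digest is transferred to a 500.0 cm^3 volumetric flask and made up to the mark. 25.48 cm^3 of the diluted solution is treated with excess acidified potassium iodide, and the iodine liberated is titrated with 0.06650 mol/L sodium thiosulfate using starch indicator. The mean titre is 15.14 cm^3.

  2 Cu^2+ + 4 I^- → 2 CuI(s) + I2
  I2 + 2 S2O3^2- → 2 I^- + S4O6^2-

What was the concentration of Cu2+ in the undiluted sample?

0.7973 mol/L

n(S2O3^2-) = 0.01514 × 0.06650 = 1.007 × 10^-3 mol
n(I2) = n(S2O3^2-)/2 = 5.034 × 10^-4 mol
From the 2:1 ratio, n(Cu2+) in the aliquot = 2/1 × 5.034 × 10^-4 = 1.007 × 10^-3 mol
[Cu2+]_dilute = 1.007 × 10^-3 / 0.02548 = 0.03951 mol/L
[Cu2+]_original = 0.03951 × 500.0/24.78 = 0.7973 mol/L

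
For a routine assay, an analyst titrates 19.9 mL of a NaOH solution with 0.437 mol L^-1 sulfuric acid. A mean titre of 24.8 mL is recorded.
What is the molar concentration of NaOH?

1.09 mol/L

2 NaOH + H2SO4 → Na2SO4 + 2 H2O
n(H2SO4) = 0.0248 L × 0.437 mol/L = 0.0108 mol
From the 2:1 mole ratio, n(NaOH) = 2/1 × 0.0108 = 0.0217 mol
[NaOH] = 0.0217 mol / 0.0199 L = 1.09 mol/L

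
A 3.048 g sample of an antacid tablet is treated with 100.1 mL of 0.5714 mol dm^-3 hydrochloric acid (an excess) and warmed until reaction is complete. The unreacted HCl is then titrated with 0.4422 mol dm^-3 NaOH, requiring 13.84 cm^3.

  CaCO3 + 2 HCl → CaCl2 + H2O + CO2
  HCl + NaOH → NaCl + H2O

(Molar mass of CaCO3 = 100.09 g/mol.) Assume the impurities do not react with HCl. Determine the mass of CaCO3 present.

2.556 g

n(HCl) added = 0.1001 × 0.5714 = 0.05720 mol
n(NaOH) used in back-titration = 0.01384 × 0.4422 = 6.120 × 10^-3 mol
n(HCl) left over = 6.120 × 10^-3 mol (1:1 ratio)
n(HCl) consumed by analyte = 0.05720 − 6.120 × 10^-3 = 0.05108 mol
From the 1:2 ratio, n(CaCO3) = 1/2 × 0.05108 = 0.02554 mol
mass of CaCO3 = 0.02554 × 100.09 = 2.556 g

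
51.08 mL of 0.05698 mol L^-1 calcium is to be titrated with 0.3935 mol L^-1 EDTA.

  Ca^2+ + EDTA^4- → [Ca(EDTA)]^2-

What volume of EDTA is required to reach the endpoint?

7.397 mL

n(Ca2+) = 0.05108 L × 0.05698 mol/L = 2.911 × 10^-3 mol
n(EDTA) = 2.911 × 10^-3 mol (1:1 stoichiometry)
V(EDTA) = 2.911 × 10^-3 mol / 0.3935 mol/L = 0.007397 L = 7.397 mL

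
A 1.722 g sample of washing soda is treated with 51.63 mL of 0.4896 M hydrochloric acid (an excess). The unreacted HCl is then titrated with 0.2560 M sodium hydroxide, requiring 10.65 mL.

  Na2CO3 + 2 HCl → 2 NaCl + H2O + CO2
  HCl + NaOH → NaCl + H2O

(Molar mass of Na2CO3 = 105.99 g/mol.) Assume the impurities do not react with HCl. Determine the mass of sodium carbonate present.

n(HCl) added = 0.05163 × 0.4896 = 0.02528 mol
n(NaOH) used in back-titration = 0.01065 × 0.2560 = 2.726 × 10^-3 mol
n(HCl) left over = 2.726 × 10^-3 mol (1:1 ratio)
n(HCl) consumed by analyte = 0.02528 − 2.726 × 10^-3 = 0.02255 mol
From the 1:2 ratio, n(Na2CO3) = 1/2 × 0.02255 = 0.01128 mol
mass of Na2CO3 = 0.01128 × 105.99 = 1.195 g

1.195 g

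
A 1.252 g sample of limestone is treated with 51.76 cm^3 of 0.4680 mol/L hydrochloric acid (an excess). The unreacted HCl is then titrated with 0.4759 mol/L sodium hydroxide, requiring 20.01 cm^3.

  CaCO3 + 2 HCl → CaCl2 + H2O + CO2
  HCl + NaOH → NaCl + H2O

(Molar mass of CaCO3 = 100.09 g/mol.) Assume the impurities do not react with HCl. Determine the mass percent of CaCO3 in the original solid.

n(HCl) added = 0.05176 × 0.4680 = 0.02422 mol
n(NaOH) used in back-titration = 0.02001 × 0.4759 = 9.523 × 10^-3 mol
n(HCl) left over = 9.523 × 10^-3 mol (1:1 ratio)
n(HCl) consumed by analyte = 0.02422 − 9.523 × 10^-3 = 0.01470 mol
From the 1:2 ratio, n(CaCO3) = 1/2 × 0.01470 = 7.350 × 10^-3 mol
mass of CaCO3 = 7.350 × 10^-3 × 100.09 = 0.7357 g
% CaCO3 = 0.7357 / 1.252 × 100 = 58.76 %

58.76 %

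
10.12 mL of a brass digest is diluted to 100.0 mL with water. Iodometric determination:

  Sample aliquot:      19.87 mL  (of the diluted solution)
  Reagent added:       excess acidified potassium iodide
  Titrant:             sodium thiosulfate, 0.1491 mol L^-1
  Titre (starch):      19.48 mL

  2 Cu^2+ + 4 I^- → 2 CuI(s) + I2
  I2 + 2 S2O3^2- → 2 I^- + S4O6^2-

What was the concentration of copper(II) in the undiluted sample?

1.444 mol/L

n(S2O3^2-) = 0.01948 × 0.1491 = 2.904 × 10^-3 mol
n(I2) = n(S2O3^2-)/2 = 1.452 × 10^-3 mol
From the 2:1 ratio, n(Cu2+) in the aliquot = 2/1 × 1.452 × 10^-3 = 2.904 × 10^-3 mol
[Cu2+]_dilute = 2.904 × 10^-3 / 0.01987 = 0.1462 mol/L
[Cu2+]_original = 0.1462 × 100.0/10.12 = 1.444 mol/L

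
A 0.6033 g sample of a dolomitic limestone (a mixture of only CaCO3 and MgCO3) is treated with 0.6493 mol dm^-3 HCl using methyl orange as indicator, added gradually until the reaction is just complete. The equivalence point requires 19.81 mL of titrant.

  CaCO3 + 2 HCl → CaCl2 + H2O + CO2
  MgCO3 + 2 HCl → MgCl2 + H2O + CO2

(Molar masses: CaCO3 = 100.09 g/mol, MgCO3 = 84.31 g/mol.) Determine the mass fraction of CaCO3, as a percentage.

64.21 %

n(HCl) = 0.01981 × 0.6493 = 0.01286 mol
Let x = n(CaCO3), y = n(MgCO3).
Titrant: 2x + 2y = 0.01286;  mass: 100.09x + 84.31y = 0.6033
Solving, x = 3.870 × 10^-3 mol, y = 2.561 × 10^-3 mol
mass of CaCO3 = 3.870 × 10^-3 × 100.09 = 0.3874 g
% CaCO3 = 0.3874 / 0.6033 × 100 = 64.21 %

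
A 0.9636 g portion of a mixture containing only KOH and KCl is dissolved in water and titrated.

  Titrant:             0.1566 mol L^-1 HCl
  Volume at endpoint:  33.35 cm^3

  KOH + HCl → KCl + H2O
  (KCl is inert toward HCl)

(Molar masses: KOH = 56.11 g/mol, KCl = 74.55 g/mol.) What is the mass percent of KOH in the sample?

n(HCl) = 0.03335 × 0.1566 = 5.223 × 10^-3 mol
Let x = n(KOH), y = n(KCl).
Titrant: 1x = 5.223 × 10^-3;  mass: 56.11x + 74.55y = 0.9636
Solving, x = 5.223 × 10^-3 mol, y = 8.995 × 10^-3 mol
mass of KOH = 5.223 × 10^-3 × 56.11 = 0.2930 g
% KOH = 0.2930 / 0.9636 × 100 = 30.41 %

30.41 %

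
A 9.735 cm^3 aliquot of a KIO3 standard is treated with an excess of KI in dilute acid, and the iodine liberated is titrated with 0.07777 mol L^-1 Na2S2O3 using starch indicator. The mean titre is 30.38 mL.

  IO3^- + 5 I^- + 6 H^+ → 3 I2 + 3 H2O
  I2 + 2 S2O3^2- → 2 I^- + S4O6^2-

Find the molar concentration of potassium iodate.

n(S2O3^2-) = 0.03038 × 0.07777 = 2.363 × 10^-3 mol
n(I2) = n(S2O3^2-)/2 = 1.181 × 10^-3 mol
From the 1:3 ratio, n(IO3^-) in the aliquot = 1/3 × 1.181 × 10^-3 = 3.938 × 10^-4 mol
[IO3^-] = 3.938 × 10^-4 / 0.009735 = 0.04045 mol/L

0.04045 mol/L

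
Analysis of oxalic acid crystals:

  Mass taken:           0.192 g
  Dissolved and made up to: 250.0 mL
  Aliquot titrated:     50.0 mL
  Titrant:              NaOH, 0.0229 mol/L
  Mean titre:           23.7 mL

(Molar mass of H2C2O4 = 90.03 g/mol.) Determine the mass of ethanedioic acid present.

0.122 g

H2C2O4 + 2 NaOH → Na2C2O4 + 2 H2O
n(NaOH) per titration = 0.0237 × 0.0229 = 5.43 × 10^-4 mol
From the 1:2 ratio, n(H2C2O4) in each aliquot = 1/2 × 5.43 × 10^-4 = 2.71 × 10^-4 mol
n(H2C2O4) in the whole flask = 2.71 × 10^-4 × 250.0/50.0 = 1.36 × 10^-3 mol
mass of H2C2O4 = 1.36 × 10^-3 × 90.03 = 0.122 g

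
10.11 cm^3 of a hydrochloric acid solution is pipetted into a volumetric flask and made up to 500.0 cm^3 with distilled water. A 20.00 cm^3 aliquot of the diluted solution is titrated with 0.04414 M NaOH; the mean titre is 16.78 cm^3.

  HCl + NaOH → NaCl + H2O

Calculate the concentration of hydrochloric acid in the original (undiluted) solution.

n(NaOH) = 0.01678 × 0.04414 = 7.407 × 10^-4 mol
n(HCl) in the aliquot = 7.407 × 10^-4 mol (1:1 ratio)
[HCl]_dilute = 7.407 × 10^-4 / 0.02000 = 0.03703 mol/L
Dilution factor = 500.0 / 10.11 = 49.46
[HCl]_stock = 0.03703 × 49.46 = 1.832 mol/L

1.832 M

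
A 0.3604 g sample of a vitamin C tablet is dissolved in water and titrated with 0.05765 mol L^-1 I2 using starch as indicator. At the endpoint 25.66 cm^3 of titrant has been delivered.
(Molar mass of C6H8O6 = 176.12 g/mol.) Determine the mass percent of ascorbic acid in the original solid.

C6H8O6 + I2 → C6H6O6 + 2 HI
n(I2) = 0.02566 L × 0.05765 mol/L = 1.479 × 10^-3 mol
n(C6H8O6) = 1.479 × 10^-3 mol (1:1 ratio)
mass of C6H8O6 = 1.479 × 10^-3 × 176.12 g/mol = 0.2605 g
% C6H8O6 = 0.2605 / 0.3604 × 100 = 72.29 %

72.29 %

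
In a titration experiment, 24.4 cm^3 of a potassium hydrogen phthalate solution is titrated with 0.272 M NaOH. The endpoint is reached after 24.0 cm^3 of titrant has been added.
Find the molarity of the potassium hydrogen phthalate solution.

KHC8H4O4 + NaOH → KNaC8H4O4 + H2O
n(NaOH) = 0.0240 L × 0.272 mol/L = 6.53 × 10^-3 mol
n(KHC8H4O4) = 6.53 × 10^-3 mol (1:1 mole ratio)
[KHC8H4O4] = 6.53 × 10^-3 mol / 0.0244 L = 0.268 mol/L

0.268 M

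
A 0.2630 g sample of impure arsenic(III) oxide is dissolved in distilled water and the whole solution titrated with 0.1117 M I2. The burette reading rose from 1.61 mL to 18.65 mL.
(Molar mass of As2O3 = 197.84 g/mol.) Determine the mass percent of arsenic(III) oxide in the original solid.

71.59 %

As2O3 + 2 I2 + 2 H2O → As2O5 + 4 HI
n(I2) = 0.01704 L × 0.1117 mol/L = 1.903 × 10^-3 mol
From the 1:2 ratio, n(As2O3) = 1/2 × 1.903 × 10^-3 = 9.517 × 10^-4 mol
mass of As2O3 = 9.517 × 10^-4 × 197.84 g/mol = 0.1883 g
% As2O3 = 0.1883 / 0.2630 × 100 = 71.59 %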